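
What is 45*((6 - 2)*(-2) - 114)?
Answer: -5490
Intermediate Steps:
45*((6 - 2)*(-2) - 114) = 45*(4*(-2) - 114) = 45*(-8 - 114) = 45*(-122) = -5490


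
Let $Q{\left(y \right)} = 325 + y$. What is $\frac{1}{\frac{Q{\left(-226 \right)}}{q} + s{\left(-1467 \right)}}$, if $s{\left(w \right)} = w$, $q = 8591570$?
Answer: $- \frac{8591570}{12603833091} \approx -0.00068166$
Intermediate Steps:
$\frac{1}{\frac{Q{\left(-226 \right)}}{q} + s{\left(-1467 \right)}} = \frac{1}{\frac{325 - 226}{8591570} - 1467} = \frac{1}{99 \cdot \frac{1}{8591570} - 1467} = \frac{1}{\frac{99}{8591570} - 1467} = \frac{1}{- \frac{12603833091}{8591570}} = - \frac{8591570}{12603833091}$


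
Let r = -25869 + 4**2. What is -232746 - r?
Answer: -206893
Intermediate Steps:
r = -25853 (r = -25869 + 16 = -25853)
-232746 - r = -232746 - 1*(-25853) = -232746 + 25853 = -206893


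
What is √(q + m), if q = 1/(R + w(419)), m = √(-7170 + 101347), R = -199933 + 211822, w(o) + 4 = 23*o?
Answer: √(21522 + 463196484*√94177)/21522 ≈ 17.518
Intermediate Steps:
w(o) = -4 + 23*o
R = 11889
m = √94177 ≈ 306.88
q = 1/21522 (q = 1/(11889 + (-4 + 23*419)) = 1/(11889 + (-4 + 9637)) = 1/(11889 + 9633) = 1/21522 ≈ 4.6464e-5)
√(q + m) = √(1/21522 + √94177)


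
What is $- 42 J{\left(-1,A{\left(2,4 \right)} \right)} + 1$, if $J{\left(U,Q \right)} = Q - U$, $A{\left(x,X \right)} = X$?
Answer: $-209$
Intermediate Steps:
$- 42 J{\left(-1,A{\left(2,4 \right)} \right)} + 1 = - 42 \left(4 - -1\right) + 1 = - 42 \left(4 + 1\right) + 1 = \left(-42\right) 5 + 1 = -210 + 1 = -209$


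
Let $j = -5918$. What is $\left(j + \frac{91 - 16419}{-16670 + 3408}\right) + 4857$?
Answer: $- \frac{7027327}{6631} \approx -1059.8$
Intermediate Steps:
$\left(j + \frac{91 - 16419}{-16670 + 3408}\right) + 4857 = \left(-5918 + \frac{91 - 16419}{-16670 + 3408}\right) + 4857 = \left(-5918 - \frac{16328}{-13262}\right) + 4857 = \left(-5918 - - \frac{8164}{6631}\right) + 4857 = \left(-5918 + \frac{8164}{6631}\right) + 4857 = - \frac{39234094}{6631} + 4857 = - \frac{7027327}{6631}$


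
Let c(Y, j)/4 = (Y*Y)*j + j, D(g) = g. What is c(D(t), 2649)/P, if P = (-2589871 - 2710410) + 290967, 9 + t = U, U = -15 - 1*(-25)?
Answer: -10596/2504657 ≈ -0.0042305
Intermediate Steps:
U = 10 (U = -15 + 25 = 10)
t = 1 (t = -9 + 10 = 1)
c(Y, j) = 4*j + 4*j*Y² (c(Y, j) = 4*((Y*Y)*j + j) = 4*(Y²*j + j) = 4*(j*Y² + j) = 4*(j + j*Y²) = 4*j + 4*j*Y²)
P = -5009314 (P = -5300281 + 290967 = -5009314)
c(D(t), 2649)/P = (4*2649*(1 + 1²))/(-5009314) = (4*2649*(1 + 1))*(-1/5009314) = (4*2649*2)*(-1/5009314) = 21192*(-1/5009314) = -10596/2504657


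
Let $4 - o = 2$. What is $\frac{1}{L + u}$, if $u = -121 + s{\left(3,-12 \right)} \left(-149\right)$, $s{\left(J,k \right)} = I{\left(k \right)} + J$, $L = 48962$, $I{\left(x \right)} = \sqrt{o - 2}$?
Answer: $\frac{1}{48394} \approx 2.0664 \cdot 10^{-5}$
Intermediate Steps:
$o = 2$ ($o = 4 - 2 = 2$)
$I{\left(x \right)} = 0$ ($I{\left(x \right)} = \sqrt{2 - 2} = \sqrt{0} = 0$)
$s{\left(J,k \right)} = J$ ($s{\left(J,k \right)} = 0 + J = J$)
$u = -568$ ($u = -121 + 3 \left(-149\right) = -121 - 447 = -568$)
$\frac{1}{L + u} = \frac{1}{48962 - 568} = \frac{1}{48394}$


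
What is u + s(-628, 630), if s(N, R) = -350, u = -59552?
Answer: -59902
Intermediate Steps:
u + s(-628, 630) = -59552 - 350 = -59902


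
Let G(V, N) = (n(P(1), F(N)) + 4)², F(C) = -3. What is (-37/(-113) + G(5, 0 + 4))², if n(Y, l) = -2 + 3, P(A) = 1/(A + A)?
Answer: 8191044/12769 ≈ 641.48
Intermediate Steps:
P(A) = 1/(2*A)
n(Y, l) = 1
G(V, N) = 25 (G(V, N) = (1 + 4)² = 5² = 25)
(-37/(-113) + G(5, 0 + 4))² = (-37/(-113) + 25)² = (-37*(-1/113) + 25)² = (37/113 + 25)² = (2862/113)² = 8191044/12769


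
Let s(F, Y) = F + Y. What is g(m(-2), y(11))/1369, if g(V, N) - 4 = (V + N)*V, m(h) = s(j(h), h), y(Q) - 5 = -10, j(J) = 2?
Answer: 4/1369 ≈ 0.0029218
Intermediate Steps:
y(Q) = -5 (y(Q) = 5 - 10 = -5)
m(h) = 2 + h
g(V, N) = 4 + V*(N + V) (g(V, N) = 4 + (V + N)*V = 4 + (N + V)*V = 4 + V*(N + V))
g(m(-2), y(11))/1369 = (4 + (2 - 2)² - 5*(2 - 2))/1369 = (4 + 0² - 5*0)*(1/1369) = (4 + 0 + 0)*(1/1369) = 4*(1/1369) = 4/1369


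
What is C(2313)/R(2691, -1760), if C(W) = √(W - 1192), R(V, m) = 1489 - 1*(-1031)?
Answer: √1121/2520 ≈ 0.013286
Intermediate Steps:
R(V, m) = 2520 (R(V, m) = 1489 + 1031 = 2520)
C(W) = √(-1192 + W)
C(2313)/R(2691, -1760) = √(-1192 + 2313)/2520 = √1121*(1/2520) = √1121/2520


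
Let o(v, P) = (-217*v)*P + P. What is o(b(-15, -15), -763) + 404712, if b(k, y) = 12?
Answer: 2390801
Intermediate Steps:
o(v, P) = P - 217*P*v (o(v, P) = -217*P*v + P = P - 217*P*v)
o(b(-15, -15), -763) + 404712 = -763*(1 - 217*12) + 404712 = -763*(1 - 2604) + 404712 = -763*(-2603) + 404712 = 1986089 + 404712 = 2390801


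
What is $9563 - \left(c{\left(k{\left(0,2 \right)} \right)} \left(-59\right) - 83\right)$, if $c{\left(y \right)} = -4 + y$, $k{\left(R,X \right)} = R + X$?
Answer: $9528$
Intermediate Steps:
$9563 - \left(c{\left(k{\left(0,2 \right)} \right)} \left(-59\right) - 83\right) = 9563 - \left(\left(-4 + \left(0 + 2\right)\right) \left(-59\right) - 83\right) = 9563 - \left(\left(-4 + 2\right) \left(-59\right) - 83\right) = 9563 - \left(\left(-2\right) \left(-59\right) - 83\right) = 9563 - \left(118 - 83\right) = 9563 - 35 = 9528$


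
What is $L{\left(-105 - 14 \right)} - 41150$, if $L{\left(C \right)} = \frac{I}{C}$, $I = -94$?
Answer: $- \frac{4896756}{119} \approx -41149.0$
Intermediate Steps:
$L{\left(C \right)} = - \frac{94}{C}$
$L{\left(-105 - 14 \right)} - 41150 = - \frac{94}{-105 - 14} - 41150 = - \frac{94}{-119} - 41150 = \left(-94\right) \left(- \frac{1}{119}\right) - 41150 = \frac{94}{119} - 41150 = - \frac{4896756}{119}$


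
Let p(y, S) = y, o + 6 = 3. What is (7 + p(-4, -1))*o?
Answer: -9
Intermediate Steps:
o = -3 (o = -6 + 3 = -3)
(7 + p(-4, -1))*o = (7 - 4)*(-3) = 3*(-3) = -9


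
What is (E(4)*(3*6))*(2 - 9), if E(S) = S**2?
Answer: -2016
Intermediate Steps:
(E(4)*(3*6))*(2 - 9) = (4**2*(3*6))*(2 - 9) = (16*18)*(-7) = 288*(-7) = -2016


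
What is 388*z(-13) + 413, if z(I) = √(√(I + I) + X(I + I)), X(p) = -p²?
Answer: 413 + 388*√(-676 + I*√26) ≈ 451.05 + 10088.0*I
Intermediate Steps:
z(I) = √(-4*I² + √2*√I) (z(I) = √(√(I + I) - (I + I)²) = √(√(2*I) - (2*I)²) = √(√2*√I - 4*I²) = √(-4*I² + √2*√I))
388*z(-13) + 413 = 388*√(-4*(-13)² + √2*√(-13)) + 413 = 388*√(-4*169 + √2*(I*√13)) + 413 = 388*√(-676 + I*√26) + 413 = 413 + 388*√(-676 + I*√26)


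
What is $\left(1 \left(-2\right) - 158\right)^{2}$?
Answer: $25600$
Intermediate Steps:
$\left(1 \left(-2\right) - 158\right)^{2} = \left(-2 - 158\right)^{2} = \left(-160\right)^{2} = 25600$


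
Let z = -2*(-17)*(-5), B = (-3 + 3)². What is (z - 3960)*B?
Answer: 0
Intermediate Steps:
B = 0 (B = 0² = 0)
z = -170 (z = 34*(-5) = -170)
(z - 3960)*B = (-170 - 3960)*0 = -4130*0 = 0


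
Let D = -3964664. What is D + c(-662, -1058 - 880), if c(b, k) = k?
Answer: -3966602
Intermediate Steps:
D + c(-662, -1058 - 880) = -3964664 + (-1058 - 880) = -3964664 - 1938 = -3966602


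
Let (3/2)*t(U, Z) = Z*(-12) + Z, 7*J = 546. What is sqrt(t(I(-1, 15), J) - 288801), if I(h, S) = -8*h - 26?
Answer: I*sqrt(289373) ≈ 537.93*I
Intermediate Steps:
J = 78 (J = (1/7)*546 = 78)
I(h, S) = -26 - 8*h
t(U, Z) = -22*Z/3 (t(U, Z) = 2*(Z*(-12) + Z)/3 = 2*(-12*Z + Z)/3 = 2*(-11*Z)/3 = -22*Z/3)
sqrt(t(I(-1, 15), J) - 288801) = sqrt(-22/3*78 - 288801) = sqrt(-572 - 288801) = sqrt(-289373) = I*sqrt(289373)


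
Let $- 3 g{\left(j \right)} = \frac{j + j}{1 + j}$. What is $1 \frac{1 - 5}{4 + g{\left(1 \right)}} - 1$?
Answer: $- \frac{23}{11} \approx -2.0909$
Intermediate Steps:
$g{\left(j \right)} = - \frac{2 j}{3 \left(1 + j\right)}$ ($g{\left(j \right)} = - \frac{\left(j + j\right) \frac{1}{1 + j}}{3} = - \frac{2 j \frac{1}{1 + j}}{3} = - \frac{2 j}{3 \left(1 + j\right)}$)
$1 \frac{1 - 5}{4 + g{\left(1 \right)}} - 1 = 1 \frac{1 - 5}{4 - \frac{2}{3 + 3 \cdot 1}} - 1 = 1 \left(- \frac{4}{4 - \frac{2}{3 + 3}}\right) - 1 = 1 \left(- \frac{4}{4 - \frac{2}{6}}\right) - 1 = 1 \left(- \frac{4}{4 - 2 \cdot \frac{1}{6}}\right) - 1 = 1 \left(- \frac{4}{4 - \frac{1}{3}}\right) - 1 = 1 \left(- \frac{4}{\frac{11}{3}}\right) - 1 = 1 \left(\left(-4\right) \frac{3}{11}\right) - 1 = 1 \left(- \frac{12}{11}\right) - 1 = - \frac{12}{11} - 1 = - \frac{23}{11}$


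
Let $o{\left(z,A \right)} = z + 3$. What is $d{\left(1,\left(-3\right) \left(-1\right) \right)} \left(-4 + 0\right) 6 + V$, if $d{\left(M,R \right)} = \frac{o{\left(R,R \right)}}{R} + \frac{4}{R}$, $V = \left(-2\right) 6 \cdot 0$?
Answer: $-80$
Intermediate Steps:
$V = 0$ ($V = \left(-12\right) 0 = 0$)
$o{\left(z,A \right)} = 3 + z$
$d{\left(M,R \right)} = \frac{4}{R} + \frac{3 + R}{R}$ ($d{\left(M,R \right)} = \frac{3 + R}{R} + \frac{4}{R} = \frac{4}{R} + \frac{3 + R}{R}$)
$d{\left(1,\left(-3\right) \left(-1\right) \right)} \left(-4 + 0\right) 6 + V = \frac{7 - -3}{\left(-3\right) \left(-1\right)} \left(-4 + 0\right) 6 + 0 = \frac{7 + 3}{3} \left(\left(-4\right) 6\right) + 0 = \frac{1}{3} \cdot 10 \left(-24\right) + 0 = \frac{10}{3} \left(-24\right) + 0 = -80 + 0 = -80$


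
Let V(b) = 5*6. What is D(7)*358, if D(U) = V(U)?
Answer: 10740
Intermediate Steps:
V(b) = 30
D(U) = 30
D(7)*358 = 30*358 = 10740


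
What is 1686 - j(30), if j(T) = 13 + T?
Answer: 1643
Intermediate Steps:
1686 - j(30) = 1686 - (13 + 30) = 1686 - 1*43 = 1686 - 43 = 1643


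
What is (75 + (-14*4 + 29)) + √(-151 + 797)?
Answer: 48 + √646 ≈ 73.417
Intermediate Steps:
(75 + (-14*4 + 29)) + √(-151 + 797) = (75 + (-56 + 29)) + √646 = (75 - 27) + √646 = 48 + √646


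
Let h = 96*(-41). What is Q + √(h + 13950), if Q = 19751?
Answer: 19751 + √10014 ≈ 19851.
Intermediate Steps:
h = -3936
Q + √(h + 13950) = 19751 + √(-3936 + 13950) = 19751 + √10014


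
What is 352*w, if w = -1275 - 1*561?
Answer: -646272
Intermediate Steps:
w = -1836 (w = -1275 - 561 = -1836)
352*w = 352*(-1836) = -646272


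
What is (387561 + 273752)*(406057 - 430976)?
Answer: -16479258647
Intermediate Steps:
(387561 + 273752)*(406057 - 430976) = 661313*(-24919) = -16479258647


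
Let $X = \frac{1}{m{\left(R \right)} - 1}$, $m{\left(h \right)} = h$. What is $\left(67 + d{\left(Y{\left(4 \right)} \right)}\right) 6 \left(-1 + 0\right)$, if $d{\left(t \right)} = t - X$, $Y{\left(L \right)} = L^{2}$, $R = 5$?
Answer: $- \frac{993}{2} \approx -496.5$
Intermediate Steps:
$X = \frac{1}{4}$ ($X = \frac{1}{5 - 1} = \frac{1}{4} \approx 0.25$)
$d{\left(t \right)} = - \frac{1}{4} + t$ ($d{\left(t \right)} = t - \frac{1}{4} = - \frac{1}{4} + t$)
$\left(67 + d{\left(Y{\left(4 \right)} \right)}\right) 6 \left(-1 + 0\right) = \left(67 - \left(\frac{1}{4} - 4^{2}\right)\right) 6 \left(-1 + 0\right) = \left(67 + \left(- \frac{1}{4} + 16\right)\right) 6 \left(-1\right) = \left(67 + \frac{63}{4}\right) \left(-6\right) = \frac{331}{4} \left(-6\right) = - \frac{993}{2}$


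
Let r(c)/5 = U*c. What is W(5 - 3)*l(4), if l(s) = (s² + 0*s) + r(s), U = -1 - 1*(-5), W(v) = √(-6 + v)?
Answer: 192*I ≈ 192.0*I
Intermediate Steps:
U = 4 (U = -1 + 5 = 4)
r(c) = 20*c (r(c) = 5*(4*c) = 20*c)
l(s) = s² + 20*s (l(s) = (s² + 0*s) + 20*s = (s² + 0) + 20*s = s² + 20*s)
W(5 - 3)*l(4) = √(-6 + (5 - 3))*(4*(20 + 4)) = √(-6 + 2)*(4*24) = √(-4)*96 = (2*I)*96 = 192*I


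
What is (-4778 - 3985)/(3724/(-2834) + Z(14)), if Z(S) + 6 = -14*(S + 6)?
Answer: 4139057/135708 ≈ 30.500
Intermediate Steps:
Z(S) = -90 - 14*S (Z(S) = -6 - 14*(S + 6) = -6 - 14*(6 + S) = -6 + (-84 - 14*S) = -90 - 14*S)
(-4778 - 3985)/(3724/(-2834) + Z(14)) = (-4778 - 3985)/(3724/(-2834) + (-90 - 14*14)) = -8763/(3724*(-1/2834) + (-90 - 196)) = -8763/(-1862/1417 - 286) = -8763/(-407124/1417) = -8763*(-1417/407124) = 4139057/135708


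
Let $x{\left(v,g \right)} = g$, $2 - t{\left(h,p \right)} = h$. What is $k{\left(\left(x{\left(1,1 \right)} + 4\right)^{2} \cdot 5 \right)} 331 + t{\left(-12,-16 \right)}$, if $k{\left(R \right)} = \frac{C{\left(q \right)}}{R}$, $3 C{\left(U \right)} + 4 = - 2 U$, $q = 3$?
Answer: $\frac{388}{75} \approx 5.1733$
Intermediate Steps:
$t{\left(h,p \right)} = 2 - h$
$C{\left(U \right)} = - \frac{4}{3} - \frac{2 U}{3}$ ($C{\left(U \right)} = - \frac{4}{3} + \frac{\left(-2\right) U}{3} = - \frac{4}{3} - \frac{2 U}{3}$)
$k{\left(R \right)} = - \frac{10}{3 R}$ ($k{\left(R \right)} = \frac{- \frac{4}{3} - 2}{R} = - \frac{10}{3 R}$)
$k{\left(\left(x{\left(1,1 \right)} + 4\right)^{2} \cdot 5 \right)} 331 + t{\left(-12,-16 \right)} = - \frac{10}{3 \left(1 + 4\right)^{2} \cdot 5} \cdot 331 + \left(2 - -12\right) = - \frac{10}{3 \cdot 5^{2} \cdot 5} \cdot 331 + \left(2 + 12\right) = - \frac{10}{3 \cdot 25 \cdot 5} \cdot 331 + 14 = - \frac{10}{3 \cdot 125} \cdot 331 + 14 = \left(- \frac{10}{3}\right) \frac{1}{125} \cdot 331 + 14 = \left(- \frac{2}{75}\right) 331 + 14 = - \frac{662}{75} + 14 = \frac{388}{75}$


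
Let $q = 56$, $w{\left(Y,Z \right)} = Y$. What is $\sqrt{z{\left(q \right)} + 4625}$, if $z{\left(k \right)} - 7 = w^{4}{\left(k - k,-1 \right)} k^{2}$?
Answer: $2 \sqrt{1158} \approx 68.059$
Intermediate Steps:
$z{\left(k \right)} = 7$ ($z{\left(k \right)} = 7 + \left(k - k\right)^{4} k^{2} = 7 + 0^{4} k^{2} = 7 + 0 k^{2} = 7 + 0 = 7$)
$\sqrt{z{\left(q \right)} + 4625} = \sqrt{7 + 4625} = \sqrt{4632} = 2 \sqrt{1158}$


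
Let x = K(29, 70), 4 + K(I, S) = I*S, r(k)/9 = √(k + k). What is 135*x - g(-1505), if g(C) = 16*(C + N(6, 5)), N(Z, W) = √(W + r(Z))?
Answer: 297590 - 16*√(5 + 18*√3) ≈ 2.9749e+5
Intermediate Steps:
r(k) = 9*√2*√k (r(k) = 9*√(k + k) = 9*√(2*k) = 9*(√2*√k) = 9*√2*√k)
K(I, S) = -4 + I*S
N(Z, W) = √(W + 9*√2*√Z)
x = 2026 (x = -4 + 29*70 = -4 + 2030 = 2026)
g(C) = 16*C + 16*√(5 + 18*√3) (g(C) = 16*(C + √(5 + 9*√2*√6)) = 16*(C + √(5 + 18*√3)) = 16*C + 16*√(5 + 18*√3))
135*x - g(-1505) = 135*2026 - (16*(-1505) + 16*√(5 + 18*√3)) = 273510 - (-24080 + 16*√(5 + 18*√3)) = 273510 + (24080 - 16*√(5 + 18*√3)) = 297590 - 16*√(5 + 18*√3)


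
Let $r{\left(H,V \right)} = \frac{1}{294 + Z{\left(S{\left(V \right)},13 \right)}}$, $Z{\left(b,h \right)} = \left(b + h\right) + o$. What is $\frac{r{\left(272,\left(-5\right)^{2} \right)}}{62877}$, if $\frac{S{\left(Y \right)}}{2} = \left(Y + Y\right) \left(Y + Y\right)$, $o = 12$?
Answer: $\frac{1}{334442763} \approx 2.99 \cdot 10^{-9}$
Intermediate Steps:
$S{\left(Y \right)} = 8 Y^{2}$ ($S{\left(Y \right)} = 2 \left(Y + Y\right) \left(Y + Y\right) = 2 \cdot 2 Y 2 Y = 2 \cdot 4 Y^{2} = 8 Y^{2}$)
$Z{\left(b,h \right)} = 12 + b + h$ ($Z{\left(b,h \right)} = \left(b + h\right) + 12 = 12 + b + h$)
$r{\left(H,V \right)} = \frac{1}{319 + 8 V^{2}}$ ($r{\left(H,V \right)} = \frac{1}{294 + \left(12 + 8 V^{2} + 13\right)} = \frac{1}{294 + \left(25 + 8 V^{2}\right)} = \frac{1}{319 + 8 V^{2}}$)
$\frac{r{\left(272,\left(-5\right)^{2} \right)}}{62877} = \frac{1}{\left(319 + 8 \left(\left(-5\right)^{2}\right)^{2}\right) 62877} = \frac{1}{319 + 8 \cdot 25^{2}} \cdot \frac{1}{62877} = \frac{1}{319 + 8 \cdot 625} \cdot \frac{1}{62877} = \frac{1}{319 + 5000} \cdot \frac{1}{62877} = \frac{1}{5319} \cdot \frac{1}{62877} = \frac{1}{334442763}$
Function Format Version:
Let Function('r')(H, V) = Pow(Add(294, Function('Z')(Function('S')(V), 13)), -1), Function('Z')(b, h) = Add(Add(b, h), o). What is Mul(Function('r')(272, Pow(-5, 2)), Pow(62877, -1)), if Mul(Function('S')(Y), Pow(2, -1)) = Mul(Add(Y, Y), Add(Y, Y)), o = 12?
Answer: Rational(1, 334442763) ≈ 2.9900e-9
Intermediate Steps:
Function('S')(Y) = Mul(8, Pow(Y, 2)) (Function('S')(Y) = Mul(2, Mul(Add(Y, Y), Add(Y, Y))) = Mul(2, Mul(Mul(2, Y), Mul(2, Y))) = Mul(2, Mul(4, Pow(Y, 2))) = Mul(8, Pow(Y, 2)))
Function('Z')(b, h) = Add(12, b, h) (Function('Z')(b, h) = Add(Add(b, h), 12) = Add(12, b, h))
Function('r')(H, V) = Pow(Add(319, Mul(8, Pow(V, 2))), -1) (Function('r')(H, V) = Pow(Add(294, Add(12, Mul(8, Pow(V, 2)), 13)), -1) = Pow(Add(294, Add(25, Mul(8, Pow(V, 2)))), -1) = Pow(Add(319, Mul(8, Pow(V, 2))), -1))
Mul(Function('r')(272, Pow(-5, 2)), Pow(62877, -1)) = Mul(Pow(Add(319, Mul(8, Pow(Pow(-5, 2), 2))), -1), Pow(62877, -1)) = Mul(Pow(Add(319, Mul(8, Pow(25, 2))), -1), Rational(1, 62877)) = Mul(Pow(Add(319, Mul(8, 625)), -1), Rational(1, 62877)) = Mul(Pow(Add(319, 5000), -1), Rational(1, 62877)) = Mul(Pow(5319, -1), Rational(1, 62877)) = Mul(Rational(1, 5319), Rational(1, 62877)) = Rational(1, 334442763)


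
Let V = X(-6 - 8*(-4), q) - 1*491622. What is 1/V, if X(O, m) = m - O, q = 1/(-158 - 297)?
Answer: -455/223699841 ≈ -2.0340e-6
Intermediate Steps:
q = -1/455 (q = 1/(-455) = -1/455 ≈ -0.0021978)
V = -223699841/455 (V = (-1/455 - (-6 - 8*(-4))) - 1*491622 = (-1/455 - (-6 + 32)) - 491622 = (-1/455 - 1*26) - 491622 = (-1/455 - 26) - 491622 = -11831/455 - 491622 = -223699841/455 ≈ -4.9165e+5)
1/V = 1/(-223699841/455) = -455/223699841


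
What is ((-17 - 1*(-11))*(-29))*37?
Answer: 6438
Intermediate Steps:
((-17 - 1*(-11))*(-29))*37 = ((-17 + 11)*(-29))*37 = -6*(-29)*37 = 174*37 = 6438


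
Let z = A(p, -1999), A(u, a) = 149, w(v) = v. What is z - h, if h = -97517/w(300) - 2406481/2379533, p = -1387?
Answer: 339131988961/713859900 ≈ 475.07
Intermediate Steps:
h = -232766863861/713859900 (h = -97517/300 - 2406481/2379533 = -232766863861/713859900 ≈ -326.07)
z = 149
z - h = 149 - 1*(-232766863861/713859900) = 149 + 232766863861/713859900 = 339131988961/713859900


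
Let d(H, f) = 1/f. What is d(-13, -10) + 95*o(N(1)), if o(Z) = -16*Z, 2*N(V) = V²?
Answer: -7601/10 ≈ -760.10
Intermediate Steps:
N(V) = V²/2
d(-13, -10) + 95*o(N(1)) = 1/(-10) + 95*(-8*1²) = -⅒ + 95*(-8) = -⅒ - 760 = -7601/10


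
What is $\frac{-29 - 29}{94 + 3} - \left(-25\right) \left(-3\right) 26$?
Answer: $- \frac{189208}{97} \approx -1950.6$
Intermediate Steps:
$\frac{-29 - 29}{94 + 3} - \left(-25\right) \left(-3\right) 26 = \frac{1}{97} \left(-58\right) - 75 \cdot 26 = \frac{1}{97} \left(-58\right) - 1950 = - \frac{58}{97} - 1950 = - \frac{189208}{97}$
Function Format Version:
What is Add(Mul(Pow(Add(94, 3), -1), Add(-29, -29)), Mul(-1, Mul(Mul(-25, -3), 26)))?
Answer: Rational(-189208, 97) ≈ -1950.6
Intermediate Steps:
Add(Mul(Pow(Add(94, 3), -1), Add(-29, -29)), Mul(-1, Mul(Mul(-25, -3), 26))) = Add(Mul(Pow(97, -1), -58), Mul(-1, Mul(75, 26))) = Add(Mul(Rational(1, 97), -58), Mul(-1, 1950)) = Add(Rational(-58, 97), -1950) = Rational(-189208, 97)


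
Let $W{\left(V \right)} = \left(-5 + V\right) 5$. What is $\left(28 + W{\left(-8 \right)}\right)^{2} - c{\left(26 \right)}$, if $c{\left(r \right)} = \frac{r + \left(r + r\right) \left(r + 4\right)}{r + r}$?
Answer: $\frac{2677}{2} \approx 1338.5$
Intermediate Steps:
$W{\left(V \right)} = -25 + 5 V$
$c{\left(r \right)} = \frac{r + 2 r \left(4 + r\right)}{2 r}$
$\left(28 + W{\left(-8 \right)}\right)^{2} - c{\left(26 \right)} = \left(28 + \left(-25 + 5 \left(-8\right)\right)\right)^{2} - \left(\frac{9}{2} + 26\right) = \left(28 - 65\right)^{2} - \frac{61}{2} = \left(-37\right)^{2} - \frac{61}{2} = 1369 - \frac{61}{2} = \frac{2677}{2}$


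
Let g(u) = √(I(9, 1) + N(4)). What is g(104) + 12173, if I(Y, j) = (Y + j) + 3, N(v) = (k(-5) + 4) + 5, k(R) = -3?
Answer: 12173 + √19 ≈ 12177.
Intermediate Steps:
N(v) = 6 (N(v) = (-3 + 4) + 5 = 1 + 5 = 6)
I(Y, j) = 3 + Y + j
g(u) = √19 (g(u) = √((3 + 9 + 1) + 6) = √(13 + 6) = √19)
g(104) + 12173 = √19 + 12173 = 12173 + √19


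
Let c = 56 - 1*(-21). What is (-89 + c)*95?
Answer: -1140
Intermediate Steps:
c = 77 (c = 56 + 21 = 77)
(-89 + c)*95 = (-89 + 77)*95 = -12*95 = -1140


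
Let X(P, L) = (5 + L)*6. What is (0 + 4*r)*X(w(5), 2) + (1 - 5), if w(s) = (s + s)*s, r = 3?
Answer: 500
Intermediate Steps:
w(s) = 2*s² (w(s) = (2*s)*s = 2*s²)
X(P, L) = 30 + 6*L
(0 + 4*r)*X(w(5), 2) + (1 - 5) = (0 + 4*3)*(30 + 6*2) + (1 - 5) = (0 + 12)*(30 + 12) - 4 = 12*42 - 4 = 504 - 4 = 500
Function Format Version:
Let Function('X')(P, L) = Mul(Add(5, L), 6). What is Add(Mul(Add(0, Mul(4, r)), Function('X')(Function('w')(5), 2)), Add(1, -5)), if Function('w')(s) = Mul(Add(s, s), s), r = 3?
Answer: 500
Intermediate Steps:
Function('w')(s) = Mul(2, Pow(s, 2)) (Function('w')(s) = Mul(Mul(2, s), s) = Mul(2, Pow(s, 2)))
Function('X')(P, L) = Add(30, Mul(6, L))
Add(Mul(Add(0, Mul(4, r)), Function('X')(Function('w')(5), 2)), Add(1, -5)) = Add(Mul(Add(0, Mul(4, 3)), Add(30, Mul(6, 2))), Add(1, -5)) = Add(Mul(Add(0, 12), Add(30, 12)), -4) = Add(Mul(12, 42), -4) = Add(504, -4) = 500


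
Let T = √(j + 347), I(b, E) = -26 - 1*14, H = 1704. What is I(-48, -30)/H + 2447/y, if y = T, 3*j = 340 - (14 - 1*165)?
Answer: -5/213 + 2447*√1149/766 ≈ 108.26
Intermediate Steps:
j = 491/3 (j = (340 - (14 - 1*165))/3 = (340 - (14 - 165))/3 = (340 - 1*(-151))/3 = (340 + 151)/3 = (⅓)*491 = 491/3 ≈ 163.67)
I(b, E) = -40 (I(b, E) = -26 - 14 = -40)
T = 2*√1149/3 (T = √(491/3 + 347) = √(1532/3) = 2*√1149/3 ≈ 22.598)
y = 2*√1149/3 ≈ 22.598
I(-48, -30)/H + 2447/y = -40/1704 + 2447/((2*√1149/3)) = -40*1/1704 + 2447*(√1149/766) = -5/213 + 2447*√1149/766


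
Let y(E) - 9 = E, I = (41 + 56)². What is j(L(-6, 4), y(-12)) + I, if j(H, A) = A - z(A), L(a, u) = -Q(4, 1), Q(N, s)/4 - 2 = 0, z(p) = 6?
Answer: 9400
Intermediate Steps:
I = 9409 (I = 97² = 9409)
y(E) = 9 + E
Q(N, s) = 8 (Q(N, s) = 8 + 4*0 = 8 + 0 = 8)
L(a, u) = -8 (L(a, u) = -1*8 = -8)
j(H, A) = -6 + A (j(H, A) = A - 1*6 = A - 6 = -6 + A)
j(L(-6, 4), y(-12)) + I = (-6 + (9 - 12)) + 9409 = (-6 - 3) + 9409 = -9 + 9409 = 9400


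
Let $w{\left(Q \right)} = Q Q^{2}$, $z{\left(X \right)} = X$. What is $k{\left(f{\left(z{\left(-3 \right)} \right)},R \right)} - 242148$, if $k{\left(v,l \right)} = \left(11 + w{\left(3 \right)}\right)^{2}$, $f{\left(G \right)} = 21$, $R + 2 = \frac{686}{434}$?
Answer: $-240704$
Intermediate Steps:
$R = - \frac{13}{31}$ ($R = -2 + \frac{686}{434} = -2 + 686 \cdot \frac{1}{434} = -2 + \frac{49}{31} = - \frac{13}{31} \approx -0.41935$)
$w{\left(Q \right)} = Q^{3}$
$k{\left(v,l \right)} = 1444$ ($k{\left(v,l \right)} = \left(11 + 3^{3}\right)^{2} = \left(11 + 27\right)^{2} = 38^{2} = 1444$)
$k{\left(f{\left(z{\left(-3 \right)} \right)},R \right)} - 242148 = 1444 - 242148 = -240704$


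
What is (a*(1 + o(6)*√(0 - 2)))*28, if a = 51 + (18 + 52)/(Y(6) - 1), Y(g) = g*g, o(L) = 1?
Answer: 1484 + 1484*I*√2 ≈ 1484.0 + 2098.7*I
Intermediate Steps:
Y(g) = g²
a = 53 (a = 51 + (18 + 52)/(6² - 1) = 51 + 70/(36 - 1) = 51 + 70/35 = 51 + 70*(1/35) = 51 + 2 = 53)
(a*(1 + o(6)*√(0 - 2)))*28 = (53*(1 + 1*√(0 - 2)))*28 = (53*(1 + 1*√(-2)))*28 = (53*(1 + 1*(I*√2)))*28 = (53*(1 + I*√2))*28 = (53 + 53*I*√2)*28 = 1484 + 1484*I*√2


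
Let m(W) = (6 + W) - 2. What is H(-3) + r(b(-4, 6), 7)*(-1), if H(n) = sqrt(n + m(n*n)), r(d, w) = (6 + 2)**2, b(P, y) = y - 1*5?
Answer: -64 + sqrt(10) ≈ -60.838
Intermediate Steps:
b(P, y) = -5 + y (b(P, y) = y - 5 = -5 + y)
r(d, w) = 64 (r(d, w) = 8**2 = 64)
m(W) = 4 + W
H(n) = sqrt(4 + n + n**2) (H(n) = sqrt(n + (4 + n*n)) = sqrt(n + (4 + n**2)) = sqrt(4 + n + n**2))
H(-3) + r(b(-4, 6), 7)*(-1) = sqrt(4 - 3 + (-3)**2) + 64*(-1) = sqrt(4 - 3 + 9) - 64 = sqrt(10) - 64 = -64 + sqrt(10)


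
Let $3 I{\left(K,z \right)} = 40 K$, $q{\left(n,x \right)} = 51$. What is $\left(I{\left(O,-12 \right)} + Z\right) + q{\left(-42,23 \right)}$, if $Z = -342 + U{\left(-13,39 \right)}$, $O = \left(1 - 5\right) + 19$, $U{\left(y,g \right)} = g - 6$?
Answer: $-58$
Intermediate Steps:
$U{\left(y,g \right)} = -6 + g$
$O = 15$ ($O = -4 + 19 = 15$)
$I{\left(K,z \right)} = \frac{40 K}{3}$
$Z = -309$ ($Z = -342 + \left(-6 + 39\right) = -342 + 33 = -309$)
$\left(I{\left(O,-12 \right)} + Z\right) + q{\left(-42,23 \right)} = \left(\frac{40}{3} \cdot 15 - 309\right) + 51 = \left(200 - 309\right) + 51 = -109 + 51 = -58$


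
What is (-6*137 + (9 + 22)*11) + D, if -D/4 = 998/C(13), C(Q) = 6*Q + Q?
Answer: -47763/91 ≈ -524.87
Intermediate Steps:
C(Q) = 7*Q
D = -3992/91 (D = -3992/(7*13) = -3992/91 ≈ -43.868)
(-6*137 + (9 + 22)*11) + D = (-6*137 + (9 + 22)*11) - 3992/91 = (-822 + 31*11) - 3992/91 = (-822 + 341) - 3992/91 = -481 - 3992/91 = -47763/91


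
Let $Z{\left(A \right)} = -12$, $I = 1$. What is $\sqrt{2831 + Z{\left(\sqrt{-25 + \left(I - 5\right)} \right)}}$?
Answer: $\sqrt{2819} \approx 53.094$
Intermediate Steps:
$\sqrt{2831 + Z{\left(\sqrt{-25 + \left(I - 5\right)} \right)}} = \sqrt{2831 - 12} = \sqrt{2819}$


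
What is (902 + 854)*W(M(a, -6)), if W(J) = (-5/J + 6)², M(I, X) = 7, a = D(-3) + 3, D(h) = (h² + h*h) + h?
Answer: 2403964/49 ≈ 49061.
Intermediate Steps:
D(h) = h + 2*h² (D(h) = (h² + h²) + h = 2*h² + h = h + 2*h²)
a = 18 (a = -3*(1 + 2*(-3)) + 3 = -3*(1 - 6) + 3 = -3*(-5) + 3 = 15 + 3 = 18)
W(J) = (6 - 5/J)²
(902 + 854)*W(M(a, -6)) = (902 + 854)*((-5 + 6*7)²/7²) = 1756*((-5 + 42)²/49) = 1756*((1/49)*37²) = 1756*((1/49)*1369) = 1756*(1369/49) = 2403964/49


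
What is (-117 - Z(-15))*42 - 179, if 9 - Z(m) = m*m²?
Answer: -147221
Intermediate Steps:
Z(m) = 9 - m³ (Z(m) = 9 - m*m² = 9 - m³)
(-117 - Z(-15))*42 - 179 = (-117 - (9 - 1*(-15)³))*42 - 179 = (-117 - (9 - 1*(-3375)))*42 - 179 = (-117 - (9 + 3375))*42 - 179 = (-117 - 1*3384)*42 - 179 = (-117 - 3384)*42 - 179 = -3501*42 - 179 = -147042 - 179 = -147221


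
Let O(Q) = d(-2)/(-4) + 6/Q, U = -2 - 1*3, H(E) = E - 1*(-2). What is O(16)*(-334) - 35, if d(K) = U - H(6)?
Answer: -4983/4 ≈ -1245.8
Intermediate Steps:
H(E) = 2 + E (H(E) = E + 2 = 2 + E)
U = -5 (U = -2 - 3 = -5)
d(K) = -13 (d(K) = -5 - (2 + 6) = -5 - 1*8 = -5 - 8 = -13)
O(Q) = 13/4 + 6/Q (O(Q) = -13/(-4) + 6/Q = -13*(-¼) + 6/Q = 13/4 + 6/Q)
O(16)*(-334) - 35 = (13/4 + 6/16)*(-334) - 35 = (13/4 + 6*(1/16))*(-334) - 35 = (13/4 + 3/8)*(-334) - 35 = (29/8)*(-334) - 35 = -4843/4 - 35 = -4983/4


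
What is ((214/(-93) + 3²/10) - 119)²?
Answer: 12537952729/864900 ≈ 14496.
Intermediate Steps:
((214/(-93) + 3²/10) - 119)² = ((214*(-1/93) + 9*(⅒)) - 119)² = ((-214/93 + 9/10) - 119)² = (-1303/930 - 119)² = (-111973/930)² = 12537952729/864900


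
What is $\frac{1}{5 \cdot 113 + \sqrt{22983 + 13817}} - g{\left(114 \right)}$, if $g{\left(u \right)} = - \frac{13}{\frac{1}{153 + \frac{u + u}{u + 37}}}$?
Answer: $\frac{17132087018}{8529235} - \frac{8 \sqrt{23}}{56485} \approx 2008.6$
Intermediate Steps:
$g{\left(u \right)} = -1989 - \frac{26 u}{37 + u}$ ($g{\left(u \right)} = - \frac{13}{\frac{1}{153 + \frac{2 u}{37 + u}}} = - 13 \left(153 + \frac{2 u}{37 + u}\right) = -1989 - \frac{26 u}{37 + u}$)
$\frac{1}{5 \cdot 113 + \sqrt{22983 + 13817}} - g{\left(114 \right)} = \frac{1}{5 \cdot 113 + \sqrt{22983 + 13817}} - \frac{13 \left(-5661 - 17670\right)}{37 + 114} = \frac{1}{565 + \sqrt{36800}} - \frac{13 \left(-5661 - 17670\right)}{151} = \frac{1}{565 + 40 \sqrt{23}} - 13 \cdot \frac{1}{151} \left(-23331\right) = \frac{1}{565 + 40 \sqrt{23}} - - \frac{303303}{151} = \frac{1}{565 + 40 \sqrt{23}} + \frac{303303}{151} = \frac{303303}{151} + \frac{1}{565 + 40 \sqrt{23}}$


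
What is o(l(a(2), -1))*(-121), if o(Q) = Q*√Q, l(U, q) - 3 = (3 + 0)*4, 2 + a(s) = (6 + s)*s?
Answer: -1815*√15 ≈ -7029.5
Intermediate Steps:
a(s) = -2 + s*(6 + s) (a(s) = -2 + (6 + s)*s = -2 + s*(6 + s))
l(U, q) = 15 (l(U, q) = 3 + (3 + 0)*4 = 3 + 3*4 = 3 + 12 = 15)
o(Q) = Q^(3/2)
o(l(a(2), -1))*(-121) = 15^(3/2)*(-121) = (15*√15)*(-121) = -1815*√15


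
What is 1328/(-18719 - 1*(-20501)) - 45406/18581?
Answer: -28118962/16555671 ≈ -1.6984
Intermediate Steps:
1328/(-18719 - 1*(-20501)) - 45406/18581 = 1328/(-18719 + 20501) - 45406*1/18581 = 1328/1782 - 45406/18581 = 1328*(1/1782) - 45406/18581 = 664/891 - 45406/18581 = -28118962/16555671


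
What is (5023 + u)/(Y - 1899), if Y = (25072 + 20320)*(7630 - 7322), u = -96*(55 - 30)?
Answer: 2623/13978837 ≈ 0.00018764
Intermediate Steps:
u = -2400 (u = -96*25 = -2400)
Y = 13980736 (Y = 45392*308 = 13980736)
(5023 + u)/(Y - 1899) = (5023 - 2400)/(13980736 - 1899) = 2623/13978837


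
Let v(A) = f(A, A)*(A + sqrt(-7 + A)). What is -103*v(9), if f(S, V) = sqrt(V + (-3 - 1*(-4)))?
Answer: 103*sqrt(10)*(-9 - sqrt(2)) ≈ -3392.1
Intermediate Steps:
f(S, V) = sqrt(1 + V) (f(S, V) = sqrt(V + (-3 + 4)) = sqrt(V + 1) = sqrt(1 + V))
v(A) = sqrt(1 + A)*(A + sqrt(-7 + A))
-103*v(9) = -103*sqrt(1 + 9)*(9 + sqrt(-7 + 9)) = -103*sqrt(10)*(9 + sqrt(2))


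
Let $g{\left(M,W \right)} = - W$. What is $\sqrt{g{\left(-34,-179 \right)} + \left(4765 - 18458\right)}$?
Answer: $i \sqrt{13514} \approx 116.25 i$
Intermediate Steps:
$\sqrt{g{\left(-34,-179 \right)} + \left(4765 - 18458\right)} = \sqrt{\left(-1\right) \left(-179\right) + \left(4765 - 18458\right)} = \sqrt{179 - 13693} = \sqrt{-13514} = i \sqrt{13514}$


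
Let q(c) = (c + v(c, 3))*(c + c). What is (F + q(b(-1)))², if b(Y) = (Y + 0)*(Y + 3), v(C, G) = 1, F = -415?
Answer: 168921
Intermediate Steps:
b(Y) = Y*(3 + Y)
q(c) = 2*c*(1 + c) (q(c) = (c + 1)*(c + c) = (1 + c)*(2*c) = 2*c*(1 + c))
(F + q(b(-1)))² = (-415 + 2*(-(3 - 1))*(1 - (3 - 1)))² = (-415 + 2*(-1*2)*(1 - 1*2))² = (-415 + 2*(-2)*(1 - 2))² = (-415 + 2*(-2)*(-1))² = (-415 + 4)² = (-411)² = 168921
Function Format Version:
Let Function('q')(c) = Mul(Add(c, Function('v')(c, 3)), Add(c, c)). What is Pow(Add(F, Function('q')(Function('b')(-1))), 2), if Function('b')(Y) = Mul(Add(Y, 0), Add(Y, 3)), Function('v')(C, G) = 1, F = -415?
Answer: 168921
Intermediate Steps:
Function('b')(Y) = Mul(Y, Add(3, Y))
Function('q')(c) = Mul(2, c, Add(1, c)) (Function('q')(c) = Mul(Add(c, 1), Add(c, c)) = Mul(Add(1, c), Mul(2, c)) = Mul(2, c, Add(1, c)))
Pow(Add(F, Function('q')(Function('b')(-1))), 2) = Pow(Add(-415, Mul(2, Mul(-1, Add(3, -1)), Add(1, Mul(-1, Add(3, -1))))), 2) = Pow(Add(-415, Mul(2, Mul(-1, 2), Add(1, Mul(-1, 2)))), 2) = Pow(Add(-415, Mul(2, -2, Add(1, -2))), 2) = Pow(Add(-415, Mul(2, -2, -1)), 2) = Pow(Add(-415, 4), 2) = Pow(-411, 2) = 168921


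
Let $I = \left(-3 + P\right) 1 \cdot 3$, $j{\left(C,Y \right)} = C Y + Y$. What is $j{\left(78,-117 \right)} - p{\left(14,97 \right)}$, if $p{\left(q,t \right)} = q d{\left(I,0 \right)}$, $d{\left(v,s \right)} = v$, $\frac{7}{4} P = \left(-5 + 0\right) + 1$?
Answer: $-9021$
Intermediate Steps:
$P = - \frac{16}{7}$ ($P = \frac{4 \left(\left(-5 + 0\right) + 1\right)}{7} = \frac{4 \left(-5 + 1\right)}{7} = \frac{4}{7} \left(-4\right) = - \frac{16}{7} \approx -2.2857$)
$j{\left(C,Y \right)} = Y + C Y$
$I = - \frac{111}{7}$ ($I = \left(-3 - \frac{16}{7}\right) 1 \cdot 3 = \left(- \frac{37}{7}\right) 3 = - \frac{111}{7} \approx -15.857$)
$p{\left(q,t \right)} = - \frac{111 q}{7}$ ($p{\left(q,t \right)} = q \left(- \frac{111}{7}\right) = - \frac{111 q}{7}$)
$j{\left(78,-117 \right)} - p{\left(14,97 \right)} = - 117 \left(1 + 78\right) - \left(- \frac{111}{7}\right) 14 = \left(-117\right) 79 - -222 = -9243 + 222 = -9021$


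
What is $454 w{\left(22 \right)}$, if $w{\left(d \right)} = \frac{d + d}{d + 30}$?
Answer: $\frac{4994}{13} \approx 384.15$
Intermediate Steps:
$w{\left(d \right)} = \frac{2 d}{30 + d}$
$454 w{\left(22 \right)} = 454 \cdot 2 \cdot 22 \frac{1}{30 + 22} = 454 \cdot 2 \cdot 22 \cdot \frac{1}{52} = 454 \cdot \frac{11}{13} = \frac{4994}{13}$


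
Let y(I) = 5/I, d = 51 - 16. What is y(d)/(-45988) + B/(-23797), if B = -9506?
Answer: 3060109699/7660635052 ≈ 0.39946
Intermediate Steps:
d = 35
y(d)/(-45988) + B/(-23797) = (5/35)/(-45988) - 9506/(-23797) = (5*(1/35))*(-1/45988) - 9506*(-1/23797) = (⅐)*(-1/45988) + 9506/23797 = -1/321916 + 9506/23797 = 3060109699/7660635052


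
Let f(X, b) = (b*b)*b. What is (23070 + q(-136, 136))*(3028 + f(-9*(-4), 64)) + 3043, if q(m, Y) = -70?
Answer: 6098959043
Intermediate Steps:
f(X, b) = b³ (f(X, b) = b²*b = b³)
(23070 + q(-136, 136))*(3028 + f(-9*(-4), 64)) + 3043 = (23070 - 70)*(3028 + 64³) + 3043 = 23000*(3028 + 262144) + 3043 = 23000*265172 + 3043 = 6098956000 + 3043 = 6098959043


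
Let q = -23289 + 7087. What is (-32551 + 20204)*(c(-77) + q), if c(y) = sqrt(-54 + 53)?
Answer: 200046094 - 12347*I ≈ 2.0005e+8 - 12347.0*I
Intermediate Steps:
q = -16202
c(y) = I (c(y) = sqrt(-1) = I)
(-32551 + 20204)*(c(-77) + q) = (-32551 + 20204)*(I - 16202) = -12347*(-16202 + I) = 200046094 - 12347*I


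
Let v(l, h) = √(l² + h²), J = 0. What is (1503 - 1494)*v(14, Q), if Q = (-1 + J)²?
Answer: 9*√197 ≈ 126.32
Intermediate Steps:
Q = 1 (Q = (-1 + 0)² = (-1)² = 1)
v(l, h) = √(h² + l²)
(1503 - 1494)*v(14, Q) = (1503 - 1494)*√(1² + 14²) = 9*√(1 + 196) = 9*√197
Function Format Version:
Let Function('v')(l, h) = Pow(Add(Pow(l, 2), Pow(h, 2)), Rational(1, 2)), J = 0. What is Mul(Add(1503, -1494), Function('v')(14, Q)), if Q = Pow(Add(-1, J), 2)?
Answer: Mul(9, Pow(197, Rational(1, 2))) ≈ 126.32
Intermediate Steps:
Q = 1 (Q = Pow(Add(-1, 0), 2) = Pow(-1, 2) = 1)
Function('v')(l, h) = Pow(Add(Pow(h, 2), Pow(l, 2)), Rational(1, 2))
Mul(Add(1503, -1494), Function('v')(14, Q)) = Mul(Add(1503, -1494), Pow(Add(Pow(1, 2), Pow(14, 2)), Rational(1, 2))) = Mul(9, Pow(Add(1, 196), Rational(1, 2))) = Mul(9, Pow(197, Rational(1, 2)))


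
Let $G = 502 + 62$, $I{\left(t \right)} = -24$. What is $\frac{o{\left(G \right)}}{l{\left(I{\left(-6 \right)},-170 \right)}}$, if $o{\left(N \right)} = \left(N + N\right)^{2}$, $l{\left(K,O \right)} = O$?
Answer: $- \frac{636192}{85} \approx -7484.6$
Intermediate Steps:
$G = 564$
$o{\left(N \right)} = 4 N^{2}$ ($o{\left(N \right)} = \left(2 N\right)^{2} = 4 N^{2}$)
$\frac{o{\left(G \right)}}{l{\left(I{\left(-6 \right)},-170 \right)}} = \frac{4 \cdot 564^{2}}{-170} = 4 \cdot 318096 \left(- \frac{1}{170}\right) = 1272384 \left(- \frac{1}{170}\right) = - \frac{636192}{85}$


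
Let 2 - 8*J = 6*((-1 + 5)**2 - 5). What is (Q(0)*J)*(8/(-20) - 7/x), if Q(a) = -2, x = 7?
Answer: -112/5 ≈ -22.400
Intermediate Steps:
J = -8 (J = 1/4 - 3*((-1 + 5)**2 - 5)/4 = 1/4 - 3*(4**2 - 5)/4 = 1/4 - 3*(16 - 5)/4 = 1/4 - 3*11/4 = 1/4 - 1/8*66 = 1/4 - 33/4 = -8)
(Q(0)*J)*(8/(-20) - 7/x) = (-2*(-8))*(8/(-20) - 7/7) = 16*(8*(-1/20) - 7*1/7) = 16*(-2/5 - 1) = 16*(-7/5) = -112/5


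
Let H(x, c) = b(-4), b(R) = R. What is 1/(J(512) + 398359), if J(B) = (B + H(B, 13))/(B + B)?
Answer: 256/101980031 ≈ 2.5103e-6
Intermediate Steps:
H(x, c) = -4
J(B) = (-4 + B)/(2*B) (J(B) = (B - 4)/(B + B) = (-4 + B)/((2*B)) = (-4 + B)*(1/(2*B)) = (-4 + B)/(2*B))
1/(J(512) + 398359) = 1/((1/2)*(-4 + 512)/512 + 398359) = 1/((1/2)*(1/512)*508 + 398359) = 1/(127/256 + 398359) = 1/(101980031/256) = 256/101980031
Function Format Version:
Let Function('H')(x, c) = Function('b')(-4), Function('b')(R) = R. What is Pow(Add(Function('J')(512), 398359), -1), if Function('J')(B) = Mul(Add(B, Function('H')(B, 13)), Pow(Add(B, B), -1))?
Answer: Rational(256, 101980031) ≈ 2.5103e-6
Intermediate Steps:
Function('H')(x, c) = -4
Function('J')(B) = Mul(Rational(1, 2), Pow(B, -1), Add(-4, B)) (Function('J')(B) = Mul(Add(B, -4), Pow(Add(B, B), -1)) = Mul(Add(-4, B), Pow(Mul(2, B), -1)) = Mul(Add(-4, B), Mul(Rational(1, 2), Pow(B, -1))) = Mul(Rational(1, 2), Pow(B, -1), Add(-4, B)))
Pow(Add(Function('J')(512), 398359), -1) = Pow(Add(Mul(Rational(1, 2), Pow(512, -1), Add(-4, 512)), 398359), -1) = Pow(Add(Mul(Rational(1, 2), Rational(1, 512), 508), 398359), -1) = Pow(Add(Rational(127, 256), 398359), -1) = Pow(Rational(101980031, 256), -1) = Rational(256, 101980031)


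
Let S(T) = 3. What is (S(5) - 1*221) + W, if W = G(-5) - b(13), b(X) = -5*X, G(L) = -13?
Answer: -166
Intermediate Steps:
W = 52 (W = -13 - (-5)*13 = -13 - 1*(-65) = -13 + 65 = 52)
(S(5) - 1*221) + W = (3 - 1*221) + 52 = (3 - 221) + 52 = -218 + 52 = -166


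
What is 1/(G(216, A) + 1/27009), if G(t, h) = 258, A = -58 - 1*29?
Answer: 27009/6968323 ≈ 0.0038760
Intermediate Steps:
A = -87 (A = -58 - 29 = -87)
1/(G(216, A) + 1/27009) = 1/(258 + 1/27009) = 1/(6968323/27009) = 27009/6968323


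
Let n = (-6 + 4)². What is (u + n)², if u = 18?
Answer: 484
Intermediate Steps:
n = 4 (n = (-2)² = 4)
(u + n)² = (18 + 4)² = 22² = 484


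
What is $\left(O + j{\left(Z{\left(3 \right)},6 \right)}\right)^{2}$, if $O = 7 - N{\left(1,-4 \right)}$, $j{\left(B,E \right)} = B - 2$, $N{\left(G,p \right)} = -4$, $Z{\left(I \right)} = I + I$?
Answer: $225$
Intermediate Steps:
$Z{\left(I \right)} = 2 I$
$j{\left(B,E \right)} = -2 + B$ ($j{\left(B,E \right)} = B - 2 = -2 + B$)
$O = 11$ ($O = 7 - -4 = 7 + 4 = 11$)
$\left(O + j{\left(Z{\left(3 \right)},6 \right)}\right)^{2} = \left(11 + \left(-2 + 2 \cdot 3\right)\right)^{2} = \left(11 + \left(-2 + 6\right)\right)^{2} = \left(11 + 4\right)^{2} = 15^{2} = 225$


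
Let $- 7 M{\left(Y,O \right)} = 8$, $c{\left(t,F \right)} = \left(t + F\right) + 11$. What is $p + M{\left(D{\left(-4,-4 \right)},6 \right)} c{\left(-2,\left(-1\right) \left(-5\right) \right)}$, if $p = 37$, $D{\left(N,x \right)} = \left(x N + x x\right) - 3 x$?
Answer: $21$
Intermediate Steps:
$D{\left(N,x \right)} = x^{2} - 3 x + N x$ ($D{\left(N,x \right)} = \left(N x + x^{2}\right) - 3 x = \left(x^{2} + N x\right) - 3 x = x^{2} - 3 x + N x$)
$c{\left(t,F \right)} = 11 + F + t$ ($c{\left(t,F \right)} = \left(F + t\right) + 11 = 11 + F + t$)
$M{\left(Y,O \right)} = - \frac{8}{7}$ ($M{\left(Y,O \right)} = \left(- \frac{1}{7}\right) 8 = - \frac{8}{7}$)
$p + M{\left(D{\left(-4,-4 \right)},6 \right)} c{\left(-2,\left(-1\right) \left(-5\right) \right)} = 37 - \frac{8 \left(11 - -5 - 2\right)}{7} = 37 - \frac{8 \left(11 + 5 - 2\right)}{7} = 37 - 16 = 21$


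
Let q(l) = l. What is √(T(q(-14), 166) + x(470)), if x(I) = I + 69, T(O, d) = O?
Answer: 5*√21 ≈ 22.913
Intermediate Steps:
x(I) = 69 + I
√(T(q(-14), 166) + x(470)) = √(-14 + (69 + 470)) = √(-14 + 539) = √525 = 5*√21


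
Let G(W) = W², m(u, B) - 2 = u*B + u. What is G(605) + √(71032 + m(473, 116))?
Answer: 366025 + 5*√5055 ≈ 3.6638e+5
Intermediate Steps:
m(u, B) = 2 + u + B*u (m(u, B) = 2 + (u*B + u) = 2 + (B*u + u) = 2 + (u + B*u) = 2 + u + B*u)
G(605) + √(71032 + m(473, 116)) = 605² + √(71032 + (2 + 473 + 116*473)) = 366025 + √(71032 + (2 + 473 + 54868)) = 366025 + √(71032 + 55343) = 366025 + √126375 = 366025 + 5*√5055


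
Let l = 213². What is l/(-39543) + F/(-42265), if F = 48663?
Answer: -1280600598/557094965 ≈ -2.2987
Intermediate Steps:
l = 45369
l/(-39543) + F/(-42265) = 45369/(-39543) + 48663/(-42265) = 45369*(-1/39543) + 48663*(-1/42265) = -15123/13181 - 48663/42265 = -1280600598/557094965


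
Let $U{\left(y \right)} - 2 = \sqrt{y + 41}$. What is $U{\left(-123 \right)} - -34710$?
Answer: $34712 + i \sqrt{82} \approx 34712.0 + 9.0554 i$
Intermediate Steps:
$U{\left(y \right)} = 2 + \sqrt{41 + y}$ ($U{\left(y \right)} = 2 + \sqrt{y + 41} = 2 + \sqrt{41 + y}$)
$U{\left(-123 \right)} - -34710 = \left(2 + \sqrt{41 - 123}\right) - -34710 = \left(2 + \sqrt{-82}\right) + 34710 = \left(2 + i \sqrt{82}\right) + 34710 = 34712 + i \sqrt{82}$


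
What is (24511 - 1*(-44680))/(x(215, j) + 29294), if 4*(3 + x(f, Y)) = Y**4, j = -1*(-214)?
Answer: 69191/524347695 ≈ 0.00013196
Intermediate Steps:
j = 214
x(f, Y) = -3 + Y**4/4
(24511 - 1*(-44680))/(x(215, j) + 29294) = (24511 - 1*(-44680))/((-3 + (1/4)*214**4) + 29294) = (24511 + 44680)/((-3 + (1/4)*2097273616) + 29294) = 69191/((-3 + 524318404) + 29294) = 69191/(524318401 + 29294) = 69191/524347695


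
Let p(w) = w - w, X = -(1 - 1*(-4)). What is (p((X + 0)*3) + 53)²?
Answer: 2809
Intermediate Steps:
X = -5 (X = -(1 + 4) = -1*5 = -5)
p(w) = 0
(p((X + 0)*3) + 53)² = (0 + 53)² = 53² = 2809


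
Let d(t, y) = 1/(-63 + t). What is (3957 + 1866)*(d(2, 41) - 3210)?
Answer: -1140207453/61 ≈ -1.8692e+7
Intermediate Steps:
(3957 + 1866)*(d(2, 41) - 3210) = (3957 + 1866)*(1/(-63 + 2) - 3210) = 5823*(1/(-61) - 3210) = 5823*(-1/61 - 3210) = 5823*(-195811/61) = -1140207453/61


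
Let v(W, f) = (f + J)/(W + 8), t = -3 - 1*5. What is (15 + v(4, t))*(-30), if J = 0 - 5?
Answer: -835/2 ≈ -417.50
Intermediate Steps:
t = -8 (t = -3 - 5 = -8)
J = -5
v(W, f) = (-5 + f)/(8 + W) (v(W, f) = (f - 5)/(W + 8) = (-5 + f)/(8 + W))
(15 + v(4, t))*(-30) = (15 + (-5 - 8)/(8 + 4))*(-30) = (15 - 13/12)*(-30) = (167/12)*(-30) = -835/2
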